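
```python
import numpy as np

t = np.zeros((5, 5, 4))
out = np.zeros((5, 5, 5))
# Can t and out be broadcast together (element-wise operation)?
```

No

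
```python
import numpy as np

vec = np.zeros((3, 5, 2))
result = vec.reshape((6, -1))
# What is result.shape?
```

(6, 5)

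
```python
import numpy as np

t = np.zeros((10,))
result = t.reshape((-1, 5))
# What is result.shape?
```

(2, 5)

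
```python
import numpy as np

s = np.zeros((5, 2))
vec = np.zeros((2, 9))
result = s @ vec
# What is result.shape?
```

(5, 9)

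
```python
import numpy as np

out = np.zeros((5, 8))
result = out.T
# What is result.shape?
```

(8, 5)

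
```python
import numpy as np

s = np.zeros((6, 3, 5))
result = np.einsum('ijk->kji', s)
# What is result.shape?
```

(5, 3, 6)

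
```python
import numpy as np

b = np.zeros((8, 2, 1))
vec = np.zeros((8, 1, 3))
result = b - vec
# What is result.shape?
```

(8, 2, 3)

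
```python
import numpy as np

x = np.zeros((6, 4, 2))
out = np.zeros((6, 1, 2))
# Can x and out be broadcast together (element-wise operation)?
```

Yes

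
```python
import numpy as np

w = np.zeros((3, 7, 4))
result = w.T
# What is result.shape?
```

(4, 7, 3)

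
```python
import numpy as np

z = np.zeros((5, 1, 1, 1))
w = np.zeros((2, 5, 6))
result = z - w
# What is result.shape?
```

(5, 2, 5, 6)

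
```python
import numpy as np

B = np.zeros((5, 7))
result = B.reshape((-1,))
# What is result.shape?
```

(35,)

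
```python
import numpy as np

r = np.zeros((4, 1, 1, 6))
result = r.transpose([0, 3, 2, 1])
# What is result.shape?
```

(4, 6, 1, 1)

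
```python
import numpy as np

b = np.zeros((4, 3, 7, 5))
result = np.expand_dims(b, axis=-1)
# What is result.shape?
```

(4, 3, 7, 5, 1)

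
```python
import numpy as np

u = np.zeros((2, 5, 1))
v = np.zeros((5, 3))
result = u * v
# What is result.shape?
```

(2, 5, 3)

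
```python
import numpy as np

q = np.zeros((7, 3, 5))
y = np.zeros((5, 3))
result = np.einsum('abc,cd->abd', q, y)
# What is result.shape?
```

(7, 3, 3)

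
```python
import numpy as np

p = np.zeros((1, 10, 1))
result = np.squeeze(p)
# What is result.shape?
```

(10,)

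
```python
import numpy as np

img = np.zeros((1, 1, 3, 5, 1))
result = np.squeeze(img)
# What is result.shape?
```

(3, 5)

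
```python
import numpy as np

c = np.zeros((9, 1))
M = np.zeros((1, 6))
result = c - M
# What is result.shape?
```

(9, 6)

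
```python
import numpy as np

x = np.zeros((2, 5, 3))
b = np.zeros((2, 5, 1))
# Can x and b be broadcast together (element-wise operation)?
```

Yes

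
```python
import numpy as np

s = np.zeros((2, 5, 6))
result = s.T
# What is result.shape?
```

(6, 5, 2)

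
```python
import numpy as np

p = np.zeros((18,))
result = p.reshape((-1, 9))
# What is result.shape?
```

(2, 9)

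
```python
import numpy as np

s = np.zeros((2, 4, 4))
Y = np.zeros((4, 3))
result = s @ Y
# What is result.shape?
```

(2, 4, 3)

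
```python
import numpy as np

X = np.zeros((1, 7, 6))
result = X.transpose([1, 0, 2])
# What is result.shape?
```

(7, 1, 6)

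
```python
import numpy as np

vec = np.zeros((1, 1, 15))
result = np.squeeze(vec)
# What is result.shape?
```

(15,)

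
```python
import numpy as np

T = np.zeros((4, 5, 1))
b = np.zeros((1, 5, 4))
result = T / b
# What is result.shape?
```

(4, 5, 4)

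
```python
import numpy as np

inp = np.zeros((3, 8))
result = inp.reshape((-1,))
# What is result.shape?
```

(24,)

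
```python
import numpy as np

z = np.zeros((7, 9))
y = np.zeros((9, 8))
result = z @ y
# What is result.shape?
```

(7, 8)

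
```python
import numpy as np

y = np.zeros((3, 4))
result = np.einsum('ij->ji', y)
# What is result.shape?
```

(4, 3)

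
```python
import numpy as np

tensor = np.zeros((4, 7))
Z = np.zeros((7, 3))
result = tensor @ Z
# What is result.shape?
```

(4, 3)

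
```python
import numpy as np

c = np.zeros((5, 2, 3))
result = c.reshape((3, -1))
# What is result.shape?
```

(3, 10)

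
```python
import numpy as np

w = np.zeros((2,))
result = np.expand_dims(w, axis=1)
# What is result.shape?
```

(2, 1)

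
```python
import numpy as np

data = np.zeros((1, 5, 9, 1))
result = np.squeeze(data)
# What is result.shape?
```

(5, 9)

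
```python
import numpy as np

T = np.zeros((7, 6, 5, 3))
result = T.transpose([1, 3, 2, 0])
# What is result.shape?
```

(6, 3, 5, 7)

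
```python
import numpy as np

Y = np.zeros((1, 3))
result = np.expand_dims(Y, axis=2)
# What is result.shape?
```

(1, 3, 1)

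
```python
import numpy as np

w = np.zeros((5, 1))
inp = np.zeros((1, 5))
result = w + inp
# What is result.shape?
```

(5, 5)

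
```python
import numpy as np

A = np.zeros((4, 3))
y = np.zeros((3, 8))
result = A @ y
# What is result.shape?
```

(4, 8)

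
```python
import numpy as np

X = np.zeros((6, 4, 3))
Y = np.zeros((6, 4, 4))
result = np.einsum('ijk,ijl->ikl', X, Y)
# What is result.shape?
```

(6, 3, 4)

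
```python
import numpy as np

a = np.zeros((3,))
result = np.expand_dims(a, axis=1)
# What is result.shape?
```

(3, 1)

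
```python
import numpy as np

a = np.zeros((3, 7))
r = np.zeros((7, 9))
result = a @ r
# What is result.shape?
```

(3, 9)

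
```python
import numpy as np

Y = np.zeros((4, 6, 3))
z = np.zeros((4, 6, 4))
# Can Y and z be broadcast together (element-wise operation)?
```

No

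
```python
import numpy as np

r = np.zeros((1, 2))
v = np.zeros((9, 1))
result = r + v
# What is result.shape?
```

(9, 2)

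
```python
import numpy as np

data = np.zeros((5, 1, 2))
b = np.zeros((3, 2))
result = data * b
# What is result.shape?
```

(5, 3, 2)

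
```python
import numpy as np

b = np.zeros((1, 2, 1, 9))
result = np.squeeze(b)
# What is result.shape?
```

(2, 9)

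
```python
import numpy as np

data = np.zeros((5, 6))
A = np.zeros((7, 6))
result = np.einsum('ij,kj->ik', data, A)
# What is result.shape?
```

(5, 7)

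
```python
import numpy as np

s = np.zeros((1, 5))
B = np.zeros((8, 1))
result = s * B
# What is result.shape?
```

(8, 5)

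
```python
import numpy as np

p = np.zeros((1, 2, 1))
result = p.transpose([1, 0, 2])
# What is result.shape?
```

(2, 1, 1)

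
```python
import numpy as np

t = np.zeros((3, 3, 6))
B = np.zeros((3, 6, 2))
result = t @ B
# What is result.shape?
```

(3, 3, 2)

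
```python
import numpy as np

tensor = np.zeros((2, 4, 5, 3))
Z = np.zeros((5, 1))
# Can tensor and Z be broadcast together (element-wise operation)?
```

Yes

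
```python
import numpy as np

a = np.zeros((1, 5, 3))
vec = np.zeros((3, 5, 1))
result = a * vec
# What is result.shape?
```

(3, 5, 3)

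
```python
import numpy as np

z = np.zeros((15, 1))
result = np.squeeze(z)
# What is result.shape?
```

(15,)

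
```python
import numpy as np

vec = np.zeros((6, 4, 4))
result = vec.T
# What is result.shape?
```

(4, 4, 6)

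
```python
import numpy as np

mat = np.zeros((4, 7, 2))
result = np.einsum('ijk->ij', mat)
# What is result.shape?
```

(4, 7)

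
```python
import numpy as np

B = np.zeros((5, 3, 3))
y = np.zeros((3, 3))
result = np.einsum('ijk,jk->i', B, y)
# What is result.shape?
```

(5,)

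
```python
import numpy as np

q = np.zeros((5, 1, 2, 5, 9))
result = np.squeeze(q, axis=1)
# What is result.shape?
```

(5, 2, 5, 9)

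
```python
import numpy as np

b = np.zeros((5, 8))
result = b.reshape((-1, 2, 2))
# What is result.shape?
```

(10, 2, 2)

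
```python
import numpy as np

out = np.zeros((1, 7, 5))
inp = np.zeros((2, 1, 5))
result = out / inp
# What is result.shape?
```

(2, 7, 5)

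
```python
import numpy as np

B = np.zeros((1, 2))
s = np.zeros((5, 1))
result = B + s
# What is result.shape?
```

(5, 2)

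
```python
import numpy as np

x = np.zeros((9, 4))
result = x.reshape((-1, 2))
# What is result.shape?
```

(18, 2)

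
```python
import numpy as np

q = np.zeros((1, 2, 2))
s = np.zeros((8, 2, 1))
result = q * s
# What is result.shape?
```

(8, 2, 2)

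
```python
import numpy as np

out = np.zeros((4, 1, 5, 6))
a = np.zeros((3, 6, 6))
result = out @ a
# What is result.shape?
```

(4, 3, 5, 6)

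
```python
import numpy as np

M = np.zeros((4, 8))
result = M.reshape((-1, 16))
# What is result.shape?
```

(2, 16)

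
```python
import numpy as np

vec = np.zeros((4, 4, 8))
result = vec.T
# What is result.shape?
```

(8, 4, 4)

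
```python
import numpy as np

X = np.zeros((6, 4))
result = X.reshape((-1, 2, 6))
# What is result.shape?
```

(2, 2, 6)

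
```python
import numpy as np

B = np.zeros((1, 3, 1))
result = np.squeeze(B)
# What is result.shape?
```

(3,)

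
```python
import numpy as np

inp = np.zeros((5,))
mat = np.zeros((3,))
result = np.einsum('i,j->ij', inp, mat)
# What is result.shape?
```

(5, 3)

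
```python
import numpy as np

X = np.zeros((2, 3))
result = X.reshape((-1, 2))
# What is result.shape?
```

(3, 2)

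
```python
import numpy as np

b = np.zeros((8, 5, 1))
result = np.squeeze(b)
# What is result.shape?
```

(8, 5)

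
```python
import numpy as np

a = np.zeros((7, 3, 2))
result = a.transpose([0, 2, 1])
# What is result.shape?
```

(7, 2, 3)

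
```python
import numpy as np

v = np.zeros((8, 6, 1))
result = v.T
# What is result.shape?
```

(1, 6, 8)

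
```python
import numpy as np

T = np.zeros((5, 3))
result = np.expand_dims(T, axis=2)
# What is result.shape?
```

(5, 3, 1)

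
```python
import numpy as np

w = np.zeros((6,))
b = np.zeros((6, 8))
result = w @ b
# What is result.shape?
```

(8,)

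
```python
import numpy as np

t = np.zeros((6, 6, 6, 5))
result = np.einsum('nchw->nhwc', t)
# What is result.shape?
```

(6, 6, 5, 6)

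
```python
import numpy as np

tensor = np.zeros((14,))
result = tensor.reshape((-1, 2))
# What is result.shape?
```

(7, 2)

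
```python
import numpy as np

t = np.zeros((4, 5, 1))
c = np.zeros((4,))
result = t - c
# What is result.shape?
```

(4, 5, 4)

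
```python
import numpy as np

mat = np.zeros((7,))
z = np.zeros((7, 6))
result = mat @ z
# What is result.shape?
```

(6,)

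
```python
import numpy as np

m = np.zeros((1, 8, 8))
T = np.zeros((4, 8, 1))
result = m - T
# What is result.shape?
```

(4, 8, 8)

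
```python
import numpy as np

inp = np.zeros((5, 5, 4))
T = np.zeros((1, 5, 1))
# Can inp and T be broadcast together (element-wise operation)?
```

Yes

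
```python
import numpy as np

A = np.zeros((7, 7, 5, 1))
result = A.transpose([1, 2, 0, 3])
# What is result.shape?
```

(7, 5, 7, 1)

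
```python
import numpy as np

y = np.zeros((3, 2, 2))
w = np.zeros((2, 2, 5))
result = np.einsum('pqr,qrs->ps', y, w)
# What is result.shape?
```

(3, 5)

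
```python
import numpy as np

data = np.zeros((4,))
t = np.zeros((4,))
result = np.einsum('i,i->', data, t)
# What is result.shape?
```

()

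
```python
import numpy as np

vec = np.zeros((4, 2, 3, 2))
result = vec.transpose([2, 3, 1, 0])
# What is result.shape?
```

(3, 2, 2, 4)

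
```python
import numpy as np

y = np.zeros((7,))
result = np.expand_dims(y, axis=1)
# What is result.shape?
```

(7, 1)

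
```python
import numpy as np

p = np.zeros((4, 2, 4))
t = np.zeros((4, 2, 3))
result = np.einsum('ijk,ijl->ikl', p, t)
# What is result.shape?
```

(4, 4, 3)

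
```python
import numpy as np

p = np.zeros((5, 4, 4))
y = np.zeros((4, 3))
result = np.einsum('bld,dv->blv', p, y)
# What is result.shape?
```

(5, 4, 3)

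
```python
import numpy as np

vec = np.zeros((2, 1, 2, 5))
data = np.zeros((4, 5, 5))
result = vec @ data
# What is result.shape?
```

(2, 4, 2, 5)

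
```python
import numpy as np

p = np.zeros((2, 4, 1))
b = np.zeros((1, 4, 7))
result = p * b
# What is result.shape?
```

(2, 4, 7)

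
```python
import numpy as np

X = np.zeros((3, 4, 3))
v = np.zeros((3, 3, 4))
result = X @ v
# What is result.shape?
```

(3, 4, 4)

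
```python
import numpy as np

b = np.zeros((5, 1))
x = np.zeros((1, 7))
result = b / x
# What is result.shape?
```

(5, 7)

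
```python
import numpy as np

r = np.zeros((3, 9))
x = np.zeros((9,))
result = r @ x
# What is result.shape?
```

(3,)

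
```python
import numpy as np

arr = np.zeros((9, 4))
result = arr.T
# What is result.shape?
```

(4, 9)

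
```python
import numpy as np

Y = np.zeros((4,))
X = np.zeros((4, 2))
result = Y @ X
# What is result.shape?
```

(2,)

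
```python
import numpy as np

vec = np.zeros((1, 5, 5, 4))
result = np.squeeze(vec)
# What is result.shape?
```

(5, 5, 4)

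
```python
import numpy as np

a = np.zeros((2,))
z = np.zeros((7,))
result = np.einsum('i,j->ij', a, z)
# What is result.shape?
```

(2, 7)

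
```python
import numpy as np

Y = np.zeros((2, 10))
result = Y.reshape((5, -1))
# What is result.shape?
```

(5, 4)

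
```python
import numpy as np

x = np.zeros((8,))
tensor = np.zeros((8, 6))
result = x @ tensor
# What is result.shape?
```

(6,)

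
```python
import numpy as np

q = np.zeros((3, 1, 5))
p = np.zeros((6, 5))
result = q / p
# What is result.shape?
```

(3, 6, 5)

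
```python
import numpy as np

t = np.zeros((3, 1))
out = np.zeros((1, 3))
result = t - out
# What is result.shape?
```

(3, 3)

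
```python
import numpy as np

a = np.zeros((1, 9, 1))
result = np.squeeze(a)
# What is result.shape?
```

(9,)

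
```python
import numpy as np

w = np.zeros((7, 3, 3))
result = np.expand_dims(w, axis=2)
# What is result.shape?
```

(7, 3, 1, 3)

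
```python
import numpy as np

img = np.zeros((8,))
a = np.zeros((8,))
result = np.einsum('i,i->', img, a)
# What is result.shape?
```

()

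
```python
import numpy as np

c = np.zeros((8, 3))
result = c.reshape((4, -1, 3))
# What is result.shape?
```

(4, 2, 3)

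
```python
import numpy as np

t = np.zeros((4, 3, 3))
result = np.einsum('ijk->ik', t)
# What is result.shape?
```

(4, 3)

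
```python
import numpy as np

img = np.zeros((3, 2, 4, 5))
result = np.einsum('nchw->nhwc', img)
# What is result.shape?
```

(3, 4, 5, 2)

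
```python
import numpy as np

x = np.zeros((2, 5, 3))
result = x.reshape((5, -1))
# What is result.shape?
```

(5, 6)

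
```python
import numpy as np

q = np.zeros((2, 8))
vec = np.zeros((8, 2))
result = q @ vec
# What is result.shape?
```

(2, 2)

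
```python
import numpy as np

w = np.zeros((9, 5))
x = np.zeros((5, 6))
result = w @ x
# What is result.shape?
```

(9, 6)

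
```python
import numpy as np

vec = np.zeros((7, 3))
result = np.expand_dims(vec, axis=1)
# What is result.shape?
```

(7, 1, 3)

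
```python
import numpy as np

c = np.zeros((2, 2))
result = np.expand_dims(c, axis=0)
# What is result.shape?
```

(1, 2, 2)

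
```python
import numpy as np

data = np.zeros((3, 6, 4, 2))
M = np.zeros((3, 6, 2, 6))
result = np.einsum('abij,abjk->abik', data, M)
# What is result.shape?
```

(3, 6, 4, 6)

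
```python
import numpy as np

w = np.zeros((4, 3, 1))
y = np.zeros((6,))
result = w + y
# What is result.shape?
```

(4, 3, 6)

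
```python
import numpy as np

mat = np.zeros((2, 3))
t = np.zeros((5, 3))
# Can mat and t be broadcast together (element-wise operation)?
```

No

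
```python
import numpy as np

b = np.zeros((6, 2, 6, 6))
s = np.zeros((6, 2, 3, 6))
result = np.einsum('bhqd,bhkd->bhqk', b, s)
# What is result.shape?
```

(6, 2, 6, 3)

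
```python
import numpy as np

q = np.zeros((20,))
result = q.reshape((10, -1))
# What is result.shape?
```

(10, 2)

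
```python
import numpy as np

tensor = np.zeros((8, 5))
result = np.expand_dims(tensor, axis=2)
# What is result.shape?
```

(8, 5, 1)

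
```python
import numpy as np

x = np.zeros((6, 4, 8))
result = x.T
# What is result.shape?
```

(8, 4, 6)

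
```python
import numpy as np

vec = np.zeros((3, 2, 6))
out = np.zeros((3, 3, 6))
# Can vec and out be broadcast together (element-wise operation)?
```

No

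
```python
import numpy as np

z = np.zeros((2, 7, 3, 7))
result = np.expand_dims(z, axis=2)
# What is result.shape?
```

(2, 7, 1, 3, 7)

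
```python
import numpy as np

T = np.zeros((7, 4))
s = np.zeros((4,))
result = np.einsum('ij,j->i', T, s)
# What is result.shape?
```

(7,)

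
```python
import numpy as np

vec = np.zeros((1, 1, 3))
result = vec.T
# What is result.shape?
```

(3, 1, 1)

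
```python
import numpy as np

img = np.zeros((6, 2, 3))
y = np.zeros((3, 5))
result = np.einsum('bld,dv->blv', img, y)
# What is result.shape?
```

(6, 2, 5)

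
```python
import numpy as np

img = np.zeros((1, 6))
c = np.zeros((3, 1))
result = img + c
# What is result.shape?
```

(3, 6)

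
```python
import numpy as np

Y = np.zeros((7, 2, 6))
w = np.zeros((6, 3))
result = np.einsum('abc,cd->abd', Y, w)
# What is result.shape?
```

(7, 2, 3)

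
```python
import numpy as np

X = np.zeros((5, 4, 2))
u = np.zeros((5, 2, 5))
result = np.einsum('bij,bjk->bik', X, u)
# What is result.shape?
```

(5, 4, 5)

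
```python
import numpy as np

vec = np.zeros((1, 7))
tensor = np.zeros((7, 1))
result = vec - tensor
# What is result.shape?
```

(7, 7)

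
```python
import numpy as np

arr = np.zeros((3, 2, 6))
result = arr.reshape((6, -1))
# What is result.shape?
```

(6, 6)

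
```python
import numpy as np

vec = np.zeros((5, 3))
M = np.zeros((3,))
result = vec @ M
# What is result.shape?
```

(5,)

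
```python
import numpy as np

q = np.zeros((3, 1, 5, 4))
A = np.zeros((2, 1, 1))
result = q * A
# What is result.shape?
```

(3, 2, 5, 4)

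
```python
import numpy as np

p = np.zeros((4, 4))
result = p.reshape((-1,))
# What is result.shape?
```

(16,)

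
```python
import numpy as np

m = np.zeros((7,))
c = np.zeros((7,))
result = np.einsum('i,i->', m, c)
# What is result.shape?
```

()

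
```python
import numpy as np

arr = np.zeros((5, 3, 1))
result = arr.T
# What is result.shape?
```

(1, 3, 5)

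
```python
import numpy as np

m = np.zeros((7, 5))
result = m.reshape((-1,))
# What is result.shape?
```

(35,)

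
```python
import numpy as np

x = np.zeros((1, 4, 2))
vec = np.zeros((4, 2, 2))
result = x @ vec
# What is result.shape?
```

(4, 4, 2)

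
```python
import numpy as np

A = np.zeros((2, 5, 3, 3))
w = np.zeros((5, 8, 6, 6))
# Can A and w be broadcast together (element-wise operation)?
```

No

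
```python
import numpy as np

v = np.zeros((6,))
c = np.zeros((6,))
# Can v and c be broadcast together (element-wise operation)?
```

Yes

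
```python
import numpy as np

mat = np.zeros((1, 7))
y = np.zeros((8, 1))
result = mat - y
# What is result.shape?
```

(8, 7)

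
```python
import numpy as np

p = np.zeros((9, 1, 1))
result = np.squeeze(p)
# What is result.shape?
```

(9,)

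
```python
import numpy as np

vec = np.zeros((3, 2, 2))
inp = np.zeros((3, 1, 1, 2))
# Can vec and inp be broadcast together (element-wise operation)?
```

Yes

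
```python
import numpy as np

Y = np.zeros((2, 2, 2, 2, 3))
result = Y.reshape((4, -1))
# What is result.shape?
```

(4, 12)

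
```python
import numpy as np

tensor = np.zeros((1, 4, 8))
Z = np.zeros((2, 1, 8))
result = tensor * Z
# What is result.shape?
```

(2, 4, 8)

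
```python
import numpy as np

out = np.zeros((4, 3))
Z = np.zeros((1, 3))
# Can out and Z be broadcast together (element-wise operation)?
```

Yes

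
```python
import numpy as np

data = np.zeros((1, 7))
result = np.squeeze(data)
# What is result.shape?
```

(7,)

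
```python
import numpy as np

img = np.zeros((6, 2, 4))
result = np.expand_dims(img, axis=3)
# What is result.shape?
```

(6, 2, 4, 1)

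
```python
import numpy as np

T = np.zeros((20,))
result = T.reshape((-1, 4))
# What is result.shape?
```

(5, 4)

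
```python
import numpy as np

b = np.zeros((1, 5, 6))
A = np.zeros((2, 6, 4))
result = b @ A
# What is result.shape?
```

(2, 5, 4)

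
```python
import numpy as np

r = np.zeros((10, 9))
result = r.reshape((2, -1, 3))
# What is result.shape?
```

(2, 15, 3)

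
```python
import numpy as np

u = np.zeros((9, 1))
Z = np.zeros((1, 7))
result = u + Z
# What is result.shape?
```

(9, 7)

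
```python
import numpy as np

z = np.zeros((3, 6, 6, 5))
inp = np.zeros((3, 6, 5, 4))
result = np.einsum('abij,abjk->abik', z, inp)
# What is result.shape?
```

(3, 6, 6, 4)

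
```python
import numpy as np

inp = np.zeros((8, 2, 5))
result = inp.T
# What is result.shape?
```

(5, 2, 8)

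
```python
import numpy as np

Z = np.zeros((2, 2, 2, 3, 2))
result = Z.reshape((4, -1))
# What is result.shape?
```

(4, 12)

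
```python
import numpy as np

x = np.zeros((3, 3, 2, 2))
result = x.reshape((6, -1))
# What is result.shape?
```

(6, 6)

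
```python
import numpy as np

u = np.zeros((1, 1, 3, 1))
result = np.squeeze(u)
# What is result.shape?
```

(3,)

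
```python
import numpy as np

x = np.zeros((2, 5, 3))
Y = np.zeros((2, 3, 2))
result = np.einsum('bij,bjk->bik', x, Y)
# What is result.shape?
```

(2, 5, 2)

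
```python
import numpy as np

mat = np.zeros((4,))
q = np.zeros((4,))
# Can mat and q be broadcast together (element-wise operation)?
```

Yes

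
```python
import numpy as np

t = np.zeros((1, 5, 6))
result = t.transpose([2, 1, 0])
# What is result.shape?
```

(6, 5, 1)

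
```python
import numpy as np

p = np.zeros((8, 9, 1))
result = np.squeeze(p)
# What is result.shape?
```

(8, 9)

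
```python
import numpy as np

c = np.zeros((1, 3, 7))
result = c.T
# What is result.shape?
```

(7, 3, 1)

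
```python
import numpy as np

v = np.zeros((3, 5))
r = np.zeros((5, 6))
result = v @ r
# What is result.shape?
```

(3, 6)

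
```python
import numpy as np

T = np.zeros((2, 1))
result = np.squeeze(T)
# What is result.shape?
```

(2,)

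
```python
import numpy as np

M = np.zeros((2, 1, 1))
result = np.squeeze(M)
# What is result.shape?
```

(2,)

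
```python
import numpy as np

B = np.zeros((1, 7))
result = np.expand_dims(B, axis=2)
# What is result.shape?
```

(1, 7, 1)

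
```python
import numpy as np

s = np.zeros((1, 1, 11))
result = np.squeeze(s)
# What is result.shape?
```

(11,)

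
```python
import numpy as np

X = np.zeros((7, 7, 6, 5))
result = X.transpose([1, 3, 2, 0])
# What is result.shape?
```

(7, 5, 6, 7)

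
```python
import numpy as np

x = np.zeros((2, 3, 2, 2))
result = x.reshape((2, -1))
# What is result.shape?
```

(2, 12)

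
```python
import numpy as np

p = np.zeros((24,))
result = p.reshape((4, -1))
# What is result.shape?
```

(4, 6)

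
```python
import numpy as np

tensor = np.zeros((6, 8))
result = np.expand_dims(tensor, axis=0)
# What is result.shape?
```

(1, 6, 8)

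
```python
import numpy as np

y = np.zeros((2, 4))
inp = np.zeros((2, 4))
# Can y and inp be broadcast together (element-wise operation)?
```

Yes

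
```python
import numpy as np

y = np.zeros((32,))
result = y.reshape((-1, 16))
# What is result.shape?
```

(2, 16)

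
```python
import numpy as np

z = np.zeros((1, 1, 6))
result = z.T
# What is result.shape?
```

(6, 1, 1)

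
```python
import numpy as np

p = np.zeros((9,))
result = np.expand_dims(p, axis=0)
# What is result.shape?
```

(1, 9)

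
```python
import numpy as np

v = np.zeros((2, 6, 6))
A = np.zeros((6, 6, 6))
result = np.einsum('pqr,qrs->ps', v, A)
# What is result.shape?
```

(2, 6)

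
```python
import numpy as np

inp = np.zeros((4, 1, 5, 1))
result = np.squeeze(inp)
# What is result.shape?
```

(4, 5)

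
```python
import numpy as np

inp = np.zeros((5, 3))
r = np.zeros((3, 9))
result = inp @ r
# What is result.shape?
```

(5, 9)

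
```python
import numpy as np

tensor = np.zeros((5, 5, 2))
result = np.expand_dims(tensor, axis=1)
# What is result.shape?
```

(5, 1, 5, 2)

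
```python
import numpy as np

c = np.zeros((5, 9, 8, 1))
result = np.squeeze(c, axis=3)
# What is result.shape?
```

(5, 9, 8)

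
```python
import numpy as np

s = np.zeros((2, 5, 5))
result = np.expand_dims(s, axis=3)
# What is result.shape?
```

(2, 5, 5, 1)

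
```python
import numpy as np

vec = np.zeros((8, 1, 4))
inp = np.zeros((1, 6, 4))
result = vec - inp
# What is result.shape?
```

(8, 6, 4)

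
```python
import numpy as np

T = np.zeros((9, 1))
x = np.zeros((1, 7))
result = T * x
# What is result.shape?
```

(9, 7)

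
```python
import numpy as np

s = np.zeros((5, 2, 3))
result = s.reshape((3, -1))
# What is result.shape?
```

(3, 10)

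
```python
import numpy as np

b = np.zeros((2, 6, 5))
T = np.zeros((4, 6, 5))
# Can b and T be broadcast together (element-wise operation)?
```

No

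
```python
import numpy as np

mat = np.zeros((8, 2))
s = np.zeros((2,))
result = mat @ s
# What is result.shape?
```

(8,)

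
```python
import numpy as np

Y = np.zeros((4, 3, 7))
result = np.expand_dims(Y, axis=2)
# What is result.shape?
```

(4, 3, 1, 7)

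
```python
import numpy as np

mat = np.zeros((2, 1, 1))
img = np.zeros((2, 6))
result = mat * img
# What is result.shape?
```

(2, 2, 6)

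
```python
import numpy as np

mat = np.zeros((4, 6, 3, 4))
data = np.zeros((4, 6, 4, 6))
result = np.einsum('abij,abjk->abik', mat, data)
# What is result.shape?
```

(4, 6, 3, 6)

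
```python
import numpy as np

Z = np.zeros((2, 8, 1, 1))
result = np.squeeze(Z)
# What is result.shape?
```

(2, 8)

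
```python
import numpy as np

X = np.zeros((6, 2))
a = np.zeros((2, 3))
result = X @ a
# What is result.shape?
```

(6, 3)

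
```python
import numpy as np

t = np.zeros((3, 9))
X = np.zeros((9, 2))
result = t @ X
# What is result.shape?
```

(3, 2)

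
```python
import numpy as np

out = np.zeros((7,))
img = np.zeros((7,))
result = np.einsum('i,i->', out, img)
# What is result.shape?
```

()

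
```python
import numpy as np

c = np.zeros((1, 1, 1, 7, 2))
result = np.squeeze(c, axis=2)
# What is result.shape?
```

(1, 1, 7, 2)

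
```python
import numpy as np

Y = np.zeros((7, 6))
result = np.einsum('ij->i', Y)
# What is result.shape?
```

(7,)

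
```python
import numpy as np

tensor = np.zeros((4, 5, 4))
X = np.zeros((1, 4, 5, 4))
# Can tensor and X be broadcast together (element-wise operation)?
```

Yes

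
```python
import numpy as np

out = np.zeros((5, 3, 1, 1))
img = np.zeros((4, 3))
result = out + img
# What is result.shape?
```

(5, 3, 4, 3)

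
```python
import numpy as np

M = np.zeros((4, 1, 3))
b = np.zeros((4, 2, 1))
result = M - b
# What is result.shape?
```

(4, 2, 3)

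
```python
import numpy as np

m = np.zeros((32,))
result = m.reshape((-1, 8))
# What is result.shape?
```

(4, 8)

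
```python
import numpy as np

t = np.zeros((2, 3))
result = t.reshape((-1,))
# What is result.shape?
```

(6,)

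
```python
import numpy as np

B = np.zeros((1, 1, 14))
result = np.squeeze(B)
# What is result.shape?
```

(14,)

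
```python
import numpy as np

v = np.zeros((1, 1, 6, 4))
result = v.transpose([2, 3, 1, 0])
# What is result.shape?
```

(6, 4, 1, 1)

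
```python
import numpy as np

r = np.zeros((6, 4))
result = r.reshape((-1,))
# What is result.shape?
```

(24,)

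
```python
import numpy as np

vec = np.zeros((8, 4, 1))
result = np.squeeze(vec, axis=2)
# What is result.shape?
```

(8, 4)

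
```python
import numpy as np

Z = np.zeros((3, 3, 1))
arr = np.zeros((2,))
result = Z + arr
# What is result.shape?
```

(3, 3, 2)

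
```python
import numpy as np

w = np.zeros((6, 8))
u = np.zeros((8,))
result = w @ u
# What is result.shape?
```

(6,)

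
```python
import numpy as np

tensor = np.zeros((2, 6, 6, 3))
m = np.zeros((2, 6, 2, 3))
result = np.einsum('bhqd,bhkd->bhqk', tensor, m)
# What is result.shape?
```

(2, 6, 6, 2)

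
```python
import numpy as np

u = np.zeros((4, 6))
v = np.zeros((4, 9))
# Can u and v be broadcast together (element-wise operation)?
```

No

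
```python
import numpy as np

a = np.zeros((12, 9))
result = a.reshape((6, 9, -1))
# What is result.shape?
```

(6, 9, 2)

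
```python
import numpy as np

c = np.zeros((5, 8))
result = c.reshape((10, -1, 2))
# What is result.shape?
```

(10, 2, 2)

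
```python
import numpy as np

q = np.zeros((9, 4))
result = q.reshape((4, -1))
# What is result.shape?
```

(4, 9)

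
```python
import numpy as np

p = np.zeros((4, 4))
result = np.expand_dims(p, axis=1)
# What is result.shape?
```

(4, 1, 4)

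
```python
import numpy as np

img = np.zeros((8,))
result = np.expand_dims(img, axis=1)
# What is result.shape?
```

(8, 1)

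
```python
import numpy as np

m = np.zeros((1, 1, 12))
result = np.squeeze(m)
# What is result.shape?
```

(12,)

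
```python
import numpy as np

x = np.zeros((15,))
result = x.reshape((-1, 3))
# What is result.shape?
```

(5, 3)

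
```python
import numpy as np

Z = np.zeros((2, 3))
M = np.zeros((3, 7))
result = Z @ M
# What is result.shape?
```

(2, 7)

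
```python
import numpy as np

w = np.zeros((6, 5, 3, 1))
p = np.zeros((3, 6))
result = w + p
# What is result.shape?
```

(6, 5, 3, 6)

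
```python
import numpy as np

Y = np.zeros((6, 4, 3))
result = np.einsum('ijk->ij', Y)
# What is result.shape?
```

(6, 4)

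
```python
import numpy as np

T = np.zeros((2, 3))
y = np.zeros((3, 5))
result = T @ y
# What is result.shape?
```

(2, 5)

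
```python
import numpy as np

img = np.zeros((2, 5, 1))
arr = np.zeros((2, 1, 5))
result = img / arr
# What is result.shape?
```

(2, 5, 5)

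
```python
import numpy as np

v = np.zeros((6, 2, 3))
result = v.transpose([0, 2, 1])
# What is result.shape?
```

(6, 3, 2)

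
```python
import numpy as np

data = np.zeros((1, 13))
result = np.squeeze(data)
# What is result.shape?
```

(13,)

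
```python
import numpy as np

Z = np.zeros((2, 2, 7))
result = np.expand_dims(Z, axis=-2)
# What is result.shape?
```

(2, 2, 1, 7)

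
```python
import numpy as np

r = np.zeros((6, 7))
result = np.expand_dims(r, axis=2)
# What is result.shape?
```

(6, 7, 1)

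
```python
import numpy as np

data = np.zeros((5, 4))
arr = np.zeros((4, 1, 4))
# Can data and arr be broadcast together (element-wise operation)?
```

Yes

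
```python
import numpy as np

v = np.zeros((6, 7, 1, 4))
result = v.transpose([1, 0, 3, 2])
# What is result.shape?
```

(7, 6, 4, 1)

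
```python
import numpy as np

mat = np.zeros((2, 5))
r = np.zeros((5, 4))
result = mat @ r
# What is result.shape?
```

(2, 4)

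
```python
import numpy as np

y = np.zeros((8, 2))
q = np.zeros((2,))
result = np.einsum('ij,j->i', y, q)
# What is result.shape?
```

(8,)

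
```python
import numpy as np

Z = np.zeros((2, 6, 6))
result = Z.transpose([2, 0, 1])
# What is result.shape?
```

(6, 2, 6)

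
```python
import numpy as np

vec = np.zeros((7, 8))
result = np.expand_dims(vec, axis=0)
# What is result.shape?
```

(1, 7, 8)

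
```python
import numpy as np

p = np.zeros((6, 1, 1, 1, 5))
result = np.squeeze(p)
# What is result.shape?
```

(6, 5)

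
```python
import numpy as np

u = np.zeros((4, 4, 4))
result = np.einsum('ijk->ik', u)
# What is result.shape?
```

(4, 4)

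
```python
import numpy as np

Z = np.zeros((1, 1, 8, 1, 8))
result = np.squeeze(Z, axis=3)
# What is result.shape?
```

(1, 1, 8, 8)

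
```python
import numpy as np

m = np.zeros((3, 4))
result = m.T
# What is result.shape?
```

(4, 3)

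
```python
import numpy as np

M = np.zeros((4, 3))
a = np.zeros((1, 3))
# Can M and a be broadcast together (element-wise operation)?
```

Yes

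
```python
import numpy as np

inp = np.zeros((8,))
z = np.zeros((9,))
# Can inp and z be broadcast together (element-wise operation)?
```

No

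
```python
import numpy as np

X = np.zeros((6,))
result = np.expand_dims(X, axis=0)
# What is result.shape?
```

(1, 6)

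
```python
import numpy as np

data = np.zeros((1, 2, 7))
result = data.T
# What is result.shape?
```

(7, 2, 1)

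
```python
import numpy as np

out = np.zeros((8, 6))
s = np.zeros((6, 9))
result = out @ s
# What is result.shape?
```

(8, 9)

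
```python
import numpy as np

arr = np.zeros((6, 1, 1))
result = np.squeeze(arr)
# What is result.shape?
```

(6,)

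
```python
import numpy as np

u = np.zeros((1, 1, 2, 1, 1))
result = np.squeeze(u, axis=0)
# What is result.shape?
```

(1, 2, 1, 1)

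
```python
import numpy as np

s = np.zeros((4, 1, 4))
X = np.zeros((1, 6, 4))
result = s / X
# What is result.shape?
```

(4, 6, 4)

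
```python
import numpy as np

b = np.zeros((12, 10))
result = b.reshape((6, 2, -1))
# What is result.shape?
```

(6, 2, 10)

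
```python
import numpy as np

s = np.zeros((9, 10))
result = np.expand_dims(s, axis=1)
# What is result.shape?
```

(9, 1, 10)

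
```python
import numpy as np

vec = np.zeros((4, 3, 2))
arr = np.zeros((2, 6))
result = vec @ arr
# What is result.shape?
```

(4, 3, 6)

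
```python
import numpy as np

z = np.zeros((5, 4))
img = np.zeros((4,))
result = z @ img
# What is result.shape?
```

(5,)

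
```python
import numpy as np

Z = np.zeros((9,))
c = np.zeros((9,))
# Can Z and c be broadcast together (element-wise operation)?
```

Yes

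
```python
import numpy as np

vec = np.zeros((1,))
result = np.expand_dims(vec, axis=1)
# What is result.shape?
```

(1, 1)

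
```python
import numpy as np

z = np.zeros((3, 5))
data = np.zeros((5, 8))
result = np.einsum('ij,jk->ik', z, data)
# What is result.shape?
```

(3, 8)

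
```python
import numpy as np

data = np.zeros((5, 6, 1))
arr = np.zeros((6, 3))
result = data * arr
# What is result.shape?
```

(5, 6, 3)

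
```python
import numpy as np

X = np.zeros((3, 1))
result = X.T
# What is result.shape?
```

(1, 3)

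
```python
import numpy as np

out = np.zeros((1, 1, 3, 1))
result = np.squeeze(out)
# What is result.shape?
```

(3,)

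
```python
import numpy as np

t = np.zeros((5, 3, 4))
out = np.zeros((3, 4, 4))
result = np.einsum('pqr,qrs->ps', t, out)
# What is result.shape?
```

(5, 4)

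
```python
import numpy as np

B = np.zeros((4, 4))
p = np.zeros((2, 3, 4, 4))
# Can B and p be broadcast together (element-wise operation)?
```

Yes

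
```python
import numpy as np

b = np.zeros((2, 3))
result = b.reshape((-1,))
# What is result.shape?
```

(6,)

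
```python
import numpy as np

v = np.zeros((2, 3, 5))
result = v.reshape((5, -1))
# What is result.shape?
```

(5, 6)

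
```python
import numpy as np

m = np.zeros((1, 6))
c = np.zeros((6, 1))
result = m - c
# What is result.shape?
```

(6, 6)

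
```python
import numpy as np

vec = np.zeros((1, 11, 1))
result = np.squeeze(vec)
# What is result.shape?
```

(11,)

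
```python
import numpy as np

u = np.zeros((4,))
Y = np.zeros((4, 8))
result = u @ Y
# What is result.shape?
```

(8,)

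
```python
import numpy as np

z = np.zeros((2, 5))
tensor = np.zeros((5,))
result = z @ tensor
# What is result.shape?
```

(2,)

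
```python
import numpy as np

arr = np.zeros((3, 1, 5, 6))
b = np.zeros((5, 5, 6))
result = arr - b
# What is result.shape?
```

(3, 5, 5, 6)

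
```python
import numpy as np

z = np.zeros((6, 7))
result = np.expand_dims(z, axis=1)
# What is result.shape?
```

(6, 1, 7)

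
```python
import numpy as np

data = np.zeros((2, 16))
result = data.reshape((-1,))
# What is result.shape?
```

(32,)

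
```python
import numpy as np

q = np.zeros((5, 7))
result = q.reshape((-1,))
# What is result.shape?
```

(35,)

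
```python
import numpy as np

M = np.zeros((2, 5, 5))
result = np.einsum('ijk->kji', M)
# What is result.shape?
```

(5, 5, 2)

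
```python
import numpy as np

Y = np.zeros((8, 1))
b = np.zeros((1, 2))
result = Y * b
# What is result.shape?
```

(8, 2)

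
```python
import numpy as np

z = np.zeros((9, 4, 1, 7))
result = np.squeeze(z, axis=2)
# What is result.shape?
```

(9, 4, 7)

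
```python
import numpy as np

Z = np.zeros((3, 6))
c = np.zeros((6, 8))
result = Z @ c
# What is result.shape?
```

(3, 8)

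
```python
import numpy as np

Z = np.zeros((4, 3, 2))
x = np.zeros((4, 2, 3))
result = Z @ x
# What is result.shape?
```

(4, 3, 3)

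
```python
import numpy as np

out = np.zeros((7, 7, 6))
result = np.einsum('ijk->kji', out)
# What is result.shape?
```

(6, 7, 7)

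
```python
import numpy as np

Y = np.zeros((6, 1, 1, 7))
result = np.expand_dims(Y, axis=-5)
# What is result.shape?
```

(1, 6, 1, 1, 7)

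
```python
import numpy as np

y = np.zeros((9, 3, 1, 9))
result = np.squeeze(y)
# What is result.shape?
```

(9, 3, 9)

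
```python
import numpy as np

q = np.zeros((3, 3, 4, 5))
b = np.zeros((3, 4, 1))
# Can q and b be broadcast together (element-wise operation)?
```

Yes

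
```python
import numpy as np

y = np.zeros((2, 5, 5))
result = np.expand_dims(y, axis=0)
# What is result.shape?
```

(1, 2, 5, 5)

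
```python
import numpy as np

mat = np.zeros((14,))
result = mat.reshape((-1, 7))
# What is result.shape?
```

(2, 7)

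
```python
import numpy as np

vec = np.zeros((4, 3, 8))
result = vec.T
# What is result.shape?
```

(8, 3, 4)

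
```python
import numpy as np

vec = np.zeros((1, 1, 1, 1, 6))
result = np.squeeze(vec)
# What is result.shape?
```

(6,)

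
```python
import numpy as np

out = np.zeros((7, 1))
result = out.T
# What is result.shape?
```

(1, 7)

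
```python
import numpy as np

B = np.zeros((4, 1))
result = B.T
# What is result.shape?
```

(1, 4)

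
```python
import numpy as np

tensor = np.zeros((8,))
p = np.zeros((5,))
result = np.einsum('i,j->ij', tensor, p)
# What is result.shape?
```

(8, 5)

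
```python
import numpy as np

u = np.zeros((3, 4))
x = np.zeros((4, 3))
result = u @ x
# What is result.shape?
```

(3, 3)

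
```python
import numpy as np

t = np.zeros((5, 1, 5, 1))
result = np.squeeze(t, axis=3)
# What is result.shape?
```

(5, 1, 5)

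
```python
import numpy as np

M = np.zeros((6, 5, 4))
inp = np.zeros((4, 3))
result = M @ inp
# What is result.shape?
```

(6, 5, 3)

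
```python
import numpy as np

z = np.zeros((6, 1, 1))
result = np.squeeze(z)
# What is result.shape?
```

(6,)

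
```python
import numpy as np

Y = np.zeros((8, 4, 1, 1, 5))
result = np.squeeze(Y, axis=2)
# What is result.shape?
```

(8, 4, 1, 5)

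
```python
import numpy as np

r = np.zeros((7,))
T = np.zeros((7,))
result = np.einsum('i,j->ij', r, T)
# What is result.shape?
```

(7, 7)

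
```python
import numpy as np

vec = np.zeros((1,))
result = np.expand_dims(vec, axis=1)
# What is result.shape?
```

(1, 1)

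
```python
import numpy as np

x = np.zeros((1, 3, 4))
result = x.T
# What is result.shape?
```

(4, 3, 1)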